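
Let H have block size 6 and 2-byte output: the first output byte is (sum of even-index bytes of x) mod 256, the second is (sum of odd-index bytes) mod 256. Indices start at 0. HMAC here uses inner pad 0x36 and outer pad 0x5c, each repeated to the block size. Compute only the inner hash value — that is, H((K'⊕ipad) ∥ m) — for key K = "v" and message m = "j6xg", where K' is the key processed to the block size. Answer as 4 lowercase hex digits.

Key "v" = 76 is 1 byte ≤ B = 6; zero-pad to 6 bytes: K' = 76 00 00 00 00 00.
K' ⊕ ipad = 40 36 36 36 36 36.
Inner input = 40 36 36 36 36 36 ∥ 6a 36 78 67.
Inner hash: even-index sum = 398 mod 256 = 142; odd-index sum = 319 mod 256 = 63 → 8e 3f.

8e3f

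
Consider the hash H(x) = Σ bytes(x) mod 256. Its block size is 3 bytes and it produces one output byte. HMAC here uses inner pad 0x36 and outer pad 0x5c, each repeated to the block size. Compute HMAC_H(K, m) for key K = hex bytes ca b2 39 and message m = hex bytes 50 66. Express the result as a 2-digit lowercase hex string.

2e

Key hex bytes ca b2 39 is exactly B = 3 bytes: K' = ca b2 39.
K' ⊕ ipad = fc 84 0f.  K' ⊕ opad = 96 ee 65.
Inner input = (K'⊕ipad) ∥ m = fc 84 0f ∥ 50 66.
Inner hash: sum = 252+132+15+80+102 = 581; mod 256 = 69 → 45.
Outer input = (K'⊕opad) ∥ inner = 96 ee 65 ∥ 45.
Outer hash (tag): sum = 150+238+101+69 = 558; mod 256 = 46 → 2e.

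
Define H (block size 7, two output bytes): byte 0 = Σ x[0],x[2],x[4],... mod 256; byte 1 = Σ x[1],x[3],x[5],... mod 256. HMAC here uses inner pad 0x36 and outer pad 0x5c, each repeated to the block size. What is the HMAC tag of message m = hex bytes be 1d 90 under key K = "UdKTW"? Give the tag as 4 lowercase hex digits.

Key "UdKTW" = 55 64 4b 54 57 is 5 bytes ≤ B = 7; zero-pad to 7 bytes: K' = 55 64 4b 54 57 00 00.
K' ⊕ ipad = 63 52 7d 62 61 36 36.  K' ⊕ opad = 09 38 17 08 0b 5c 5c.
Inner input = (K'⊕ipad) ∥ m = 63 52 7d 62 61 36 36 ∥ be 1d 90.
Inner hash: even-index sum = 404 mod 256 = 148; odd-index sum = 568 mod 256 = 56 → 94 38.
Outer input = (K'⊕opad) ∥ inner = 09 38 17 08 0b 5c 5c ∥ 94 38.
Outer hash (tag): even-index sum = 191 mod 256 = 191; odd-index sum = 304 mod 256 = 48 → bf 30.

bf30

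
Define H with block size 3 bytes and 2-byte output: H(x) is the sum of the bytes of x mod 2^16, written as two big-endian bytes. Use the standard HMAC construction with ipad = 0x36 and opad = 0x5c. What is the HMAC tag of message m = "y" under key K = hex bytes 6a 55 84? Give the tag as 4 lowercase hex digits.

0202

Key hex bytes 6a 55 84 is exactly B = 3 bytes: K' = 6a 55 84.
K' ⊕ ipad = 5c 63 b2.  K' ⊕ opad = 36 09 d8.
Inner input = (K'⊕ipad) ∥ m = 5c 63 b2 ∥ 79.
Inner hash: sum = 92+99+178+121 = 490 → 01 ea.
Outer input = (K'⊕opad) ∥ inner = 36 09 d8 ∥ 01 ea.
Outer hash (tag): sum = 54+9+216+1+234 = 514 → 02 02.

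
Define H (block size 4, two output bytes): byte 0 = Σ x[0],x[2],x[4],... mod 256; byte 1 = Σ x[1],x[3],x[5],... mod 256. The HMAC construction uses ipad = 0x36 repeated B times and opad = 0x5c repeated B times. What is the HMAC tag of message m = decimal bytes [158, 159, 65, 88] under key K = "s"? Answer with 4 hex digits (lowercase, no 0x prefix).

e51b

Key "s" = 73 is 1 byte ≤ B = 4; zero-pad to 4 bytes: K' = 73 00 00 00.
K' ⊕ ipad = 45 36 36 36.  K' ⊕ opad = 2f 5c 5c 5c.
Inner input = (K'⊕ipad) ∥ m = 45 36 36 36 ∥ 9e 9f 41 58.
Inner hash: even-index sum = 346 mod 256 = 90; odd-index sum = 355 mod 256 = 99 → 5a 63.
Outer input = (K'⊕opad) ∥ inner = 2f 5c 5c 5c ∥ 5a 63.
Outer hash (tag): even-index sum = 229 mod 256 = 229; odd-index sum = 283 mod 256 = 27 → e5 1b.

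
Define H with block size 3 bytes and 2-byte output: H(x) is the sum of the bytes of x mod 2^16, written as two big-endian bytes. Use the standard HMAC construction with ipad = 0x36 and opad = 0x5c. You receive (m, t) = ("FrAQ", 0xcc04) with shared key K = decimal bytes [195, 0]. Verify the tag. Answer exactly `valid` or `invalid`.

Key decimal bytes [195, 0] = c3 00 is 2 bytes ≤ B = 3; zero-pad to 3 bytes: K' = c3 00 00.
K' ⊕ ipad = f5 36 36; K' ⊕ opad = 9f 5c 5c.
Inner hash: sum = 245+54+54+70+114+65+81 = 683 → 02 ab.
Outer hash (recomputed tag): sum = 159+92+92+2+171 = 516 → 02 04.
Recomputed tag = 0204; claimed = cc04 → mismatch.

invalid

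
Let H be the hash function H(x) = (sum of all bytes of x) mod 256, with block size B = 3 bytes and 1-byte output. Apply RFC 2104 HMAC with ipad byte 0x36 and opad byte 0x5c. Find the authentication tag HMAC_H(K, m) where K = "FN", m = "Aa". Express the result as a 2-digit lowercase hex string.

48

Key "FN" = 46 4e is 2 bytes ≤ B = 3; zero-pad to 3 bytes: K' = 46 4e 00.
K' ⊕ ipad = 70 78 36.  K' ⊕ opad = 1a 12 5c.
Inner input = (K'⊕ipad) ∥ m = 70 78 36 ∥ 41 61.
Inner hash: sum = 112+120+54+65+97 = 448; mod 256 = 192 → c0.
Outer input = (K'⊕opad) ∥ inner = 1a 12 5c ∥ c0.
Outer hash (tag): sum = 26+18+92+192 = 328; mod 256 = 72 → 48.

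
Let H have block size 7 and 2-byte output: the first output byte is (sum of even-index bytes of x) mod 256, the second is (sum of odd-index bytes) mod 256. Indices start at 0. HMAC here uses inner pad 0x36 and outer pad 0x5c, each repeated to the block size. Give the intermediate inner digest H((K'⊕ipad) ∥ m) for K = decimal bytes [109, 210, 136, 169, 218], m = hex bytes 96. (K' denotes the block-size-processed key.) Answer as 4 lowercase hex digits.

3b4f

Key decimal bytes [109, 210, 136, 169, 218] = 6d d2 88 a9 da is 5 bytes ≤ B = 7; zero-pad to 7 bytes: K' = 6d d2 88 a9 da 00 00.
K' ⊕ ipad = 5b e4 be 9f ec 36 36.
Inner input = 5b e4 be 9f ec 36 36 ∥ 96.
Inner hash: even-index sum = 571 mod 256 = 59; odd-index sum = 591 mod 256 = 79 → 3b 4f.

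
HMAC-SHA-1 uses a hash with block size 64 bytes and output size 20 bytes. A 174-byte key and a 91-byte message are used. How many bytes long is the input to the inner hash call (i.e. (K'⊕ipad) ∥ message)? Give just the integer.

Key is 174 > 64 bytes, so it is hashed to 20 bytes then zero-padded to 64: |K'| = 64.
Inner input = (K'⊕ipad) ∥ m → 64 + 91 = 155 bytes.

155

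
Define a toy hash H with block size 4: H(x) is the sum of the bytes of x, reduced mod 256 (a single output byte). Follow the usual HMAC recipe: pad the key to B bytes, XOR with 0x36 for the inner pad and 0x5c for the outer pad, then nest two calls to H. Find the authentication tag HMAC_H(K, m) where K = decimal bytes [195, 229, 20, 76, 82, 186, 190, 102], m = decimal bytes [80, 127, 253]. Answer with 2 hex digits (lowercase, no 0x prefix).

Key decimal bytes [195, 229, 20, 76, 82, 186, 190, 102] = c3 e5 14 4c 52 ba be 66 is 8 bytes > B = 4, so hash it first: H(key) = 38, then zero-pad to 4 bytes: K' = 38 00 00 00.
K' ⊕ ipad = 0e 36 36 36.  K' ⊕ opad = 64 5c 5c 5c.
Inner input = (K'⊕ipad) ∥ m = 0e 36 36 36 ∥ 50 7f fd.
Inner hash: sum = 14+54+54+54+80+127+253 = 636; mod 256 = 124 → 7c.
Outer input = (K'⊕opad) ∥ inner = 64 5c 5c 5c ∥ 7c.
Outer hash (tag): sum = 100+92+92+92+124 = 500; mod 256 = 244 → f4.

f4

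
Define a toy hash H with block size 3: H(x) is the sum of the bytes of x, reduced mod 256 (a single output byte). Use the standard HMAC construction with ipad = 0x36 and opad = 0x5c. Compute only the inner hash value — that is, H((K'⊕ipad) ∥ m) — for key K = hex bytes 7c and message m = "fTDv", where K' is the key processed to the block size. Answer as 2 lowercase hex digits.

2a

Key hex bytes 7c is 1 byte ≤ B = 3; zero-pad to 3 bytes: K' = 7c 00 00.
K' ⊕ ipad = 4a 36 36.
Inner input = 4a 36 36 ∥ 66 54 44 76.
Inner hash: sum = 74+54+54+102+84+68+118 = 554; mod 256 = 42 → 2a.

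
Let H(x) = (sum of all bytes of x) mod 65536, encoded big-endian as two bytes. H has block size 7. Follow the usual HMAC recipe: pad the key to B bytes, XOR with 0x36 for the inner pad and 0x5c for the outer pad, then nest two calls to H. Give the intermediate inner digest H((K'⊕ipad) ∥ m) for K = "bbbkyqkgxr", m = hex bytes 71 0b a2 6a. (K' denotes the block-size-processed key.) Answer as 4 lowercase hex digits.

Key "bbbkyqkgxr" = 62 62 62 6b 79 71 6b 67 78 72 is 10 bytes > B = 7, so hash it first: H(key) = 04 37, then zero-pad to 7 bytes: K' = 04 37 00 00 00 00 00.
K' ⊕ ipad = 32 01 36 36 36 36 36.
Inner input = 32 01 36 36 36 36 36 ∥ 71 0b a2 6a.
Inner hash: sum = 50+1+54+54+54+54+54+113+11+162+106 = 713 → 02 c9.

02c9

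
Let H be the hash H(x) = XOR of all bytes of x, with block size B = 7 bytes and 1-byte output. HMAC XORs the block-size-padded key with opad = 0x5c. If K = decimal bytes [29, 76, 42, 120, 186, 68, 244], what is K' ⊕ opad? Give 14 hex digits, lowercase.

Key decimal bytes [29, 76, 42, 120, 186, 68, 244] = 1d 4c 2a 78 ba 44 f4 is exactly B = 7 bytes: K' = 1d 4c 2a 78 ba 44 f4.
XOR each byte with 0x5c: 1d⊕5c=41, 4c⊕5c=10, 2a⊕5c=76, 78⊕5c=24, ba⊕5c=e6, 44⊕5c=18, f4⊕5c=a8.

41107624e618a8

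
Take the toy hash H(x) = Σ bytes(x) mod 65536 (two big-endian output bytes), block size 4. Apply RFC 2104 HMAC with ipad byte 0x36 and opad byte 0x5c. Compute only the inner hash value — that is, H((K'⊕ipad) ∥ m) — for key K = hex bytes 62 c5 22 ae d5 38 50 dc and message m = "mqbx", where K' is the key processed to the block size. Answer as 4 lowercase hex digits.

Key hex bytes 62 c5 22 ae d5 38 50 dc is 8 bytes > B = 4, so hash it first: H(key) = 04 30, then zero-pad to 4 bytes: K' = 04 30 00 00.
K' ⊕ ipad = 32 06 36 36.
Inner input = 32 06 36 36 ∥ 6d 71 62 78.
Inner hash: sum = 50+6+54+54+109+113+98+120 = 604 → 02 5c.

025c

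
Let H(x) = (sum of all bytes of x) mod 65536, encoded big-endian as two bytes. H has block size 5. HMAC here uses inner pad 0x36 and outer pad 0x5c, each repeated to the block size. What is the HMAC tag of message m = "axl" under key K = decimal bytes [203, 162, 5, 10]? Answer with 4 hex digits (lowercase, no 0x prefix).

Key decimal bytes [203, 162, 5, 10] = cb a2 05 0a is 4 bytes ≤ B = 5; zero-pad to 5 bytes: K' = cb a2 05 0a 00.
K' ⊕ ipad = fd 94 33 3c 36.  K' ⊕ opad = 97 fe 59 56 5c.
Inner input = (K'⊕ipad) ∥ m = fd 94 33 3c 36 ∥ 61 78 6c.
Inner hash: sum = 253+148+51+60+54+97+120+108 = 891 → 03 7b.
Outer input = (K'⊕opad) ∥ inner = 97 fe 59 56 5c ∥ 03 7b.
Outer hash (tag): sum = 151+254+89+86+92+3+123 = 798 → 03 1e.

031e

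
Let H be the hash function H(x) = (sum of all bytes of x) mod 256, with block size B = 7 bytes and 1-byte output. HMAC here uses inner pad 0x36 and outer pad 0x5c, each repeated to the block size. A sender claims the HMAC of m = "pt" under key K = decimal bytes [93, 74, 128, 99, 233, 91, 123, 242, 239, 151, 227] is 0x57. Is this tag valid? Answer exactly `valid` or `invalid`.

invalid

Key decimal bytes [93, 74, 128, 99, 233, 91, 123, 242, 239, 151, 227] = 5d 4a 80 63 e9 5b 7b f2 ef 97 e3 is 11 bytes > B = 7, so hash it first: H(key) = a4, then zero-pad to 7 bytes: K' = a4 00 00 00 00 00 00.
K' ⊕ ipad = 92 36 36 36 36 36 36; K' ⊕ opad = f8 5c 5c 5c 5c 5c 5c.
Inner hash: sum = 146+54+54+54+54+54+54+112+116 = 698; mod 256 = 186 → ba.
Outer hash (recomputed tag): sum = 248+92+92+92+92+92+92+186 = 986; mod 256 = 218 → da.
Recomputed tag = da; claimed = 57 → mismatch.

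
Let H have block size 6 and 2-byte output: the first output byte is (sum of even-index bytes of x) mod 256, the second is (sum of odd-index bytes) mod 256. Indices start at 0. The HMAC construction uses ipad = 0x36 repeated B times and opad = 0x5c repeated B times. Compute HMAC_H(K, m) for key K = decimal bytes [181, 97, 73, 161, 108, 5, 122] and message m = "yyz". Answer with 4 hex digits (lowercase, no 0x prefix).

a129

Key decimal bytes [181, 97, 73, 161, 108, 5, 122] = b5 61 49 a1 6c 05 7a is 7 bytes > B = 6, so hash it first: H(key) = e4 07, then zero-pad to 6 bytes: K' = e4 07 00 00 00 00.
K' ⊕ ipad = d2 31 36 36 36 36.  K' ⊕ opad = b8 5b 5c 5c 5c 5c.
Inner input = (K'⊕ipad) ∥ m = d2 31 36 36 36 36 ∥ 79 79 7a.
Inner hash: even-index sum = 561 mod 256 = 49; odd-index sum = 278 mod 256 = 22 → 31 16.
Outer input = (K'⊕opad) ∥ inner = b8 5b 5c 5c 5c 5c ∥ 31 16.
Outer hash (tag): even-index sum = 417 mod 256 = 161; odd-index sum = 297 mod 256 = 41 → a1 29.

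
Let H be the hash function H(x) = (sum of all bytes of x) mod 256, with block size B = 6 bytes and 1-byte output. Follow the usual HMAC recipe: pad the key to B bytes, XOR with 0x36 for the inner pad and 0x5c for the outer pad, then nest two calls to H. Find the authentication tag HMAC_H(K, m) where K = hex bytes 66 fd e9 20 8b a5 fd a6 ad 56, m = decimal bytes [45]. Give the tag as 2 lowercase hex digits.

99

Key hex bytes 66 fd e9 20 8b a5 fd a6 ad 56 is 10 bytes > B = 6, so hash it first: H(key) = 42, then zero-pad to 6 bytes: K' = 42 00 00 00 00 00.
K' ⊕ ipad = 74 36 36 36 36 36.  K' ⊕ opad = 1e 5c 5c 5c 5c 5c.
Inner input = (K'⊕ipad) ∥ m = 74 36 36 36 36 36 ∥ 2d.
Inner hash: sum = 116+54+54+54+54+54+45 = 431; mod 256 = 175 → af.
Outer input = (K'⊕opad) ∥ inner = 1e 5c 5c 5c 5c 5c ∥ af.
Outer hash (tag): sum = 30+92+92+92+92+92+175 = 665; mod 256 = 153 → 99.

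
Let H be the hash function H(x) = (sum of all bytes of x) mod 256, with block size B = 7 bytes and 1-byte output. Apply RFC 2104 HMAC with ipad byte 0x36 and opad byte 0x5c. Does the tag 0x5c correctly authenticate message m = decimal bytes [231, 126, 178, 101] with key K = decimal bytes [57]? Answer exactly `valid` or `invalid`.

valid

Key decimal bytes [57] = 39 is 1 byte ≤ B = 7; zero-pad to 7 bytes: K' = 39 00 00 00 00 00 00.
K' ⊕ ipad = 0f 36 36 36 36 36 36; K' ⊕ opad = 65 5c 5c 5c 5c 5c 5c.
Inner hash: sum = 15+54+54+54+54+54+54+231+126+178+101 = 975; mod 256 = 207 → cf.
Outer hash (recomputed tag): sum = 101+92+92+92+92+92+92+207 = 860; mod 256 = 92 → 5c.
Recomputed tag = 5c; claimed = 5c → match.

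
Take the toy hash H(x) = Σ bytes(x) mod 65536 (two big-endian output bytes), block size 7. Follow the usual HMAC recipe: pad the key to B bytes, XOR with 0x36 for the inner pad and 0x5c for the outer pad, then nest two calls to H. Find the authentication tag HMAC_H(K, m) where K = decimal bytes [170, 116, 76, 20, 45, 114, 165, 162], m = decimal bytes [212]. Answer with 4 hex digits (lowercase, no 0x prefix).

02ce

Key decimal bytes [170, 116, 76, 20, 45, 114, 165, 162] = aa 74 4c 14 2d 72 a5 a2 is 8 bytes > B = 7, so hash it first: H(key) = 03 64, then zero-pad to 7 bytes: K' = 03 64 00 00 00 00 00.
K' ⊕ ipad = 35 52 36 36 36 36 36.  K' ⊕ opad = 5f 38 5c 5c 5c 5c 5c.
Inner input = (K'⊕ipad) ∥ m = 35 52 36 36 36 36 36 ∥ d4.
Inner hash: sum = 53+82+54+54+54+54+54+212 = 617 → 02 69.
Outer input = (K'⊕opad) ∥ inner = 5f 38 5c 5c 5c 5c 5c ∥ 02 69.
Outer hash (tag): sum = 95+56+92+92+92+92+92+2+105 = 718 → 02 ce.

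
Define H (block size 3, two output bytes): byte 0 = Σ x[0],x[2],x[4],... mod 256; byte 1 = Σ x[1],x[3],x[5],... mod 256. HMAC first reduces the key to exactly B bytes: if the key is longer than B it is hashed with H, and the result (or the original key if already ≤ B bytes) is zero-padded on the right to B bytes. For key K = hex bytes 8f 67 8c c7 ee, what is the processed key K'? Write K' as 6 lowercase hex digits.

|K| = 5 > B = 3, so first hash the key.
H(K): even-index sum = 521 mod 256 = 9; odd-index sum = 302 mod 256 = 46 → 09 2e.
Zero-pad H(K) = 09 2e to 3 bytes: K' = 09 2e 00.

092e00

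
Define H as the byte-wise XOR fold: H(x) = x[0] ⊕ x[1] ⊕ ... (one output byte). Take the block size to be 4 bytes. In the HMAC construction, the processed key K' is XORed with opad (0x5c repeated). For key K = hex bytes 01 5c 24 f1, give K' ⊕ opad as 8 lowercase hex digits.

Key hex bytes 01 5c 24 f1 is exactly B = 4 bytes: K' = 01 5c 24 f1.
XOR each byte with 0x5c: 01⊕5c=5d, 5c⊕5c=00, 24⊕5c=78, f1⊕5c=ad.

5d0078ad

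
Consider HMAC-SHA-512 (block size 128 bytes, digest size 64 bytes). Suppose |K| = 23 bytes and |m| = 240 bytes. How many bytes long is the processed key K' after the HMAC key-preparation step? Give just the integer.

Key is 23 ≤ 128 bytes, zero-padded: |K'| = 128.

128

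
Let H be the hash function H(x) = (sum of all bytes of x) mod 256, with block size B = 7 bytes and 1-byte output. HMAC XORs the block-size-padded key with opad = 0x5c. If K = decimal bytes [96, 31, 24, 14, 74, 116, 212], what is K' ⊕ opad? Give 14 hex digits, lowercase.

3c434452162888

Key decimal bytes [96, 31, 24, 14, 74, 116, 212] = 60 1f 18 0e 4a 74 d4 is exactly B = 7 bytes: K' = 60 1f 18 0e 4a 74 d4.
XOR each byte with 0x5c: 60⊕5c=3c, 1f⊕5c=43, 18⊕5c=44, 0e⊕5c=52, 4a⊕5c=16, 74⊕5c=28, d4⊕5c=88.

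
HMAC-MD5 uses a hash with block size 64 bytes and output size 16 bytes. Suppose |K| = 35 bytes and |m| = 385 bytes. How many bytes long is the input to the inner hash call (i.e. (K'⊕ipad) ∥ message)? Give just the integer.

Key is 35 ≤ 64 bytes, zero-padded: |K'| = 64.
Inner input = (K'⊕ipad) ∥ m → 64 + 385 = 449 bytes.

449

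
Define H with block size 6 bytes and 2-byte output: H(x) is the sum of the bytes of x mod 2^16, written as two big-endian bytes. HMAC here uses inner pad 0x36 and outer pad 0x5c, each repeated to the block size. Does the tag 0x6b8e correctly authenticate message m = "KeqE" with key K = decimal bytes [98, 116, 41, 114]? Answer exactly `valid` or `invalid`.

Key decimal bytes [98, 116, 41, 114] = 62 74 29 72 is 4 bytes ≤ B = 6; zero-pad to 6 bytes: K' = 62 74 29 72 00 00.
K' ⊕ ipad = 54 42 1f 44 36 36; K' ⊕ opad = 3e 28 75 2e 5c 5c.
Inner hash: sum = 84+66+31+68+54+54+75+101+113+69 = 715 → 02 cb.
Outer hash (recomputed tag): sum = 62+40+117+46+92+92+2+203 = 654 → 02 8e.
Recomputed tag = 028e; claimed = 6b8e → mismatch.

invalid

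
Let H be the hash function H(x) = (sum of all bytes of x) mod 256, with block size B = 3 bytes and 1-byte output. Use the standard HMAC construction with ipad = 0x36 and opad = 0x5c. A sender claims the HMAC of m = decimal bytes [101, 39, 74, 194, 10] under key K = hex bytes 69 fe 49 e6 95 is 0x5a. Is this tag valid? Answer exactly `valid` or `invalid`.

Key hex bytes 69 fe 49 e6 95 is 5 bytes > B = 3, so hash it first: H(key) = 2b, then zero-pad to 3 bytes: K' = 2b 00 00.
K' ⊕ ipad = 1d 36 36; K' ⊕ opad = 77 5c 5c.
Inner hash: sum = 29+54+54+101+39+74+194+10 = 555; mod 256 = 43 → 2b.
Outer hash (recomputed tag): sum = 119+92+92+43 = 346; mod 256 = 90 → 5a.
Recomputed tag = 5a; claimed = 5a → match.

valid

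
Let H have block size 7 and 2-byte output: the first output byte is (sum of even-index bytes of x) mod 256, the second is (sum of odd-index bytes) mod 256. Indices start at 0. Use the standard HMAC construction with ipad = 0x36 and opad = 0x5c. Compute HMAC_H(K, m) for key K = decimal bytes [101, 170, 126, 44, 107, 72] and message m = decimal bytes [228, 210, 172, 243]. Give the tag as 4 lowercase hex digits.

b26d

Key decimal bytes [101, 170, 126, 44, 107, 72] = 65 aa 7e 2c 6b 48 is 6 bytes ≤ B = 7; zero-pad to 7 bytes: K' = 65 aa 7e 2c 6b 48 00.
K' ⊕ ipad = 53 9c 48 1a 5d 7e 36.  K' ⊕ opad = 39 f6 22 70 37 14 5c.
Inner input = (K'⊕ipad) ∥ m = 53 9c 48 1a 5d 7e 36 ∥ e4 d2 ac f3.
Inner hash: even-index sum = 755 mod 256 = 243; odd-index sum = 708 mod 256 = 196 → f3 c4.
Outer input = (K'⊕opad) ∥ inner = 39 f6 22 70 37 14 5c ∥ f3 c4.
Outer hash (tag): even-index sum = 434 mod 256 = 178; odd-index sum = 621 mod 256 = 109 → b2 6d.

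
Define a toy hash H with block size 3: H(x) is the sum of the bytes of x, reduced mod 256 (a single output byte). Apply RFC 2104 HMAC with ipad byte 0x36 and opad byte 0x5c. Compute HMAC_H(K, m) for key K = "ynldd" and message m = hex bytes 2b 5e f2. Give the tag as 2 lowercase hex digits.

13

Key "ynldd" = 79 6e 6c 64 64 is 5 bytes > B = 3, so hash it first: H(key) = 1b, then zero-pad to 3 bytes: K' = 1b 00 00.
K' ⊕ ipad = 2d 36 36.  K' ⊕ opad = 47 5c 5c.
Inner input = (K'⊕ipad) ∥ m = 2d 36 36 ∥ 2b 5e f2.
Inner hash: sum = 45+54+54+43+94+242 = 532; mod 256 = 20 → 14.
Outer input = (K'⊕opad) ∥ inner = 47 5c 5c ∥ 14.
Outer hash (tag): sum = 71+92+92+20 = 275; mod 256 = 19 → 13.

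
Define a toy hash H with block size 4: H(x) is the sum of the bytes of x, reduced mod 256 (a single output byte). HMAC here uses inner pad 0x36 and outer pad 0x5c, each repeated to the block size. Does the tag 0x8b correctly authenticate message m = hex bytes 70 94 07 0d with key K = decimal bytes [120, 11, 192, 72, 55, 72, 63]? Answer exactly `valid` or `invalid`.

invalid

Key decimal bytes [120, 11, 192, 72, 55, 72, 63] = 78 0b c0 48 37 48 3f is 7 bytes > B = 4, so hash it first: H(key) = 49, then zero-pad to 4 bytes: K' = 49 00 00 00.
K' ⊕ ipad = 7f 36 36 36; K' ⊕ opad = 15 5c 5c 5c.
Inner hash: sum = 127+54+54+54+112+148+7+13 = 569; mod 256 = 57 → 39.
Outer hash (recomputed tag): sum = 21+92+92+92+57 = 354; mod 256 = 98 → 62.
Recomputed tag = 62; claimed = 8b → mismatch.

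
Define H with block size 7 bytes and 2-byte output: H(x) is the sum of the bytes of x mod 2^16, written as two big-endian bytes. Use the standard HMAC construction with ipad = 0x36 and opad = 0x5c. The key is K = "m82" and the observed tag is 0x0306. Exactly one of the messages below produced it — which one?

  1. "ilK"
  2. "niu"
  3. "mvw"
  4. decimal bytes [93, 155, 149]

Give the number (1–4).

2

Key "m82" = 6d 38 32 is 3 bytes ≤ B = 7; zero-pad to 7 bytes: K' = 6d 38 32 00 00 00 00.
K' ⊕ ipad = 5b 0e 04 36 36 36 36; K' ⊕ opad = 31 64 6e 5c 5c 5c 5c.
m1: inner = H(5b 0e 04 36 36 36 36 69 6c 4b) = 02 65; tag = H(31 64 6e 5c 5c 5c 5c 02 65) = 02da
m2: inner = H(5b 0e 04 36 36 36 36 6e 69 75) = 02 91; tag = H(31 64 6e 5c 5c 5c 5c 02 91) = 0306 ← matches
m3: inner = H(5b 0e 04 36 36 36 36 6d 76 77) = 02 9f; tag = H(31 64 6e 5c 5c 5c 5c 02 9f) = 0314
m4: inner = H(5b 0e 04 36 36 36 36 5d 9b 95) = 02 d2; tag = H(31 64 6e 5c 5c 5c 5c 02 d2) = 0347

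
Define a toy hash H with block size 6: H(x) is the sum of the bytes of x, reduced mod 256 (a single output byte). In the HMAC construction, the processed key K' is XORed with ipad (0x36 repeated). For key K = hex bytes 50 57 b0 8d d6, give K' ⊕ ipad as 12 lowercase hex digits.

Key hex bytes 50 57 b0 8d d6 is 5 bytes ≤ B = 6; zero-pad to 6 bytes: K' = 50 57 b0 8d d6 00.
XOR each byte with 0x36: 50⊕36=66, 57⊕36=61, b0⊕36=86, 8d⊕36=bb, d6⊕36=e0, 00⊕36=36.

666186bbe036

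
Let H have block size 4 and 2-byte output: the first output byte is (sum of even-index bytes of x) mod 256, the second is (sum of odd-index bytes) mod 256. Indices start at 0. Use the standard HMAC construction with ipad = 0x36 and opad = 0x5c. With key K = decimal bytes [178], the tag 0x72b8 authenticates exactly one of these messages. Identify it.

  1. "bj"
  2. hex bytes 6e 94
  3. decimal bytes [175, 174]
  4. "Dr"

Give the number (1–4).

2

Key decimal bytes [178] = b2 is 1 byte ≤ B = 4; zero-pad to 4 bytes: K' = b2 00 00 00.
K' ⊕ ipad = 84 36 36 36; K' ⊕ opad = ee 5c 5c 5c.
m1: inner = H(84 36 36 36 62 6a) = 1c d6; tag = H(ee 5c 5c 5c 1c d6) = 668e
m2: inner = H(84 36 36 36 6e 94) = 28 00; tag = H(ee 5c 5c 5c 28 00) = 72b8 ← matches
m3: inner = H(84 36 36 36 af ae) = 69 1a; tag = H(ee 5c 5c 5c 69 1a) = b3d2
m4: inner = H(84 36 36 36 44 72) = fe de; tag = H(ee 5c 5c 5c fe de) = 4896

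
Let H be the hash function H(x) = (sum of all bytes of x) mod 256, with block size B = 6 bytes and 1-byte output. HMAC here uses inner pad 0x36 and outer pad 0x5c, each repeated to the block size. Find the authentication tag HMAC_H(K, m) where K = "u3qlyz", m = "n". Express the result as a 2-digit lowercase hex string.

Key "u3qlyz" = 75 33 71 6c 79 7a is exactly B = 6 bytes: K' = 75 33 71 6c 79 7a.
K' ⊕ ipad = 43 05 47 5a 4f 4c.  K' ⊕ opad = 29 6f 2d 30 25 26.
Inner input = (K'⊕ipad) ∥ m = 43 05 47 5a 4f 4c ∥ 6e.
Inner hash: sum = 67+5+71+90+79+76+110 = 498; mod 256 = 242 → f2.
Outer input = (K'⊕opad) ∥ inner = 29 6f 2d 30 25 26 ∥ f2.
Outer hash (tag): sum = 41+111+45+48+37+38+242 = 562; mod 256 = 50 → 32.

32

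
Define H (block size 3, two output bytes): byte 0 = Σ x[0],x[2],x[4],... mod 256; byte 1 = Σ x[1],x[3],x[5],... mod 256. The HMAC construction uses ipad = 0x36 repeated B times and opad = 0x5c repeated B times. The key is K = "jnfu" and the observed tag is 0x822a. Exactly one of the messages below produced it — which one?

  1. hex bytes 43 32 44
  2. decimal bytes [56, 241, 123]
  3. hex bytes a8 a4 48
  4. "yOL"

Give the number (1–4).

Key "jnfu" = 6a 6e 66 75 is 4 bytes > B = 3, so hash it first: H(key) = d0 e3, then zero-pad to 3 bytes: K' = d0 e3 00.
K' ⊕ ipad = e6 d5 36; K' ⊕ opad = 8c bf 5c.
m1: inner = H(e6 d5 36 43 32 44) = 4e 5c; tag = H(8c bf 5c 4e 5c) = 440d
m2: inner = H(e6 d5 36 38 f1 7b) = 0d 88; tag = H(8c bf 5c 0d 88) = 70cc
m3: inner = H(e6 d5 36 a8 a4 48) = c0 c5; tag = H(8c bf 5c c0 c5) = ad7f
m4: inner = H(e6 d5 36 79 4f 4c) = 6b 9a; tag = H(8c bf 5c 6b 9a) = 822a ← matches

4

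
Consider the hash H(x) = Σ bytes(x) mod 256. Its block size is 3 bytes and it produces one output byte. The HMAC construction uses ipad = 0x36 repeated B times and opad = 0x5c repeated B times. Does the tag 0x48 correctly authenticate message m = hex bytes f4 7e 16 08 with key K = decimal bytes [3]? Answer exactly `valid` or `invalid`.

Key decimal bytes [3] = 03 is 1 byte ≤ B = 3; zero-pad to 3 bytes: K' = 03 00 00.
K' ⊕ ipad = 35 36 36; K' ⊕ opad = 5f 5c 5c.
Inner hash: sum = 53+54+54+244+126+22+8 = 561; mod 256 = 49 → 31.
Outer hash (recomputed tag): sum = 95+92+92+49 = 328; mod 256 = 72 → 48.
Recomputed tag = 48; claimed = 48 → match.

valid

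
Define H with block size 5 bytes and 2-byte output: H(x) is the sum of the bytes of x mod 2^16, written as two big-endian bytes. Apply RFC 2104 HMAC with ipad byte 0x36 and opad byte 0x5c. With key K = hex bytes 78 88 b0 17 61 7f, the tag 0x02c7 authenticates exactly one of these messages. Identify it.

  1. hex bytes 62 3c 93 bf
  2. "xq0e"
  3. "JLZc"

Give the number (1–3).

Key hex bytes 78 88 b0 17 61 7f is 6 bytes > B = 5, so hash it first: H(key) = 02 a7, then zero-pad to 5 bytes: K' = 02 a7 00 00 00.
K' ⊕ ipad = 34 91 36 36 36; K' ⊕ opad = 5e fb 5c 5c 5c.
m1: inner = H(34 91 36 36 36 62 3c 93 bf) = 03 57; tag = H(5e fb 5c 5c 5c 03 57) = 02c7 ← matches
m2: inner = H(34 91 36 36 36 78 71 30 65) = 02 e5; tag = H(5e fb 5c 5c 5c 02 e5) = 0354
m3: inner = H(34 91 36 36 36 4a 4c 5a 63) = 02 ba; tag = H(5e fb 5c 5c 5c 02 ba) = 0329

1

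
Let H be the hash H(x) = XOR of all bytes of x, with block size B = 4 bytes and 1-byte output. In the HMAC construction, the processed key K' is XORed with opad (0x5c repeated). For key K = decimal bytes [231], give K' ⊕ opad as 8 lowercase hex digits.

Key decimal bytes [231] = e7 is 1 byte ≤ B = 4; zero-pad to 4 bytes: K' = e7 00 00 00.
XOR each byte with 0x5c: e7⊕5c=bb, 00⊕5c=5c, 00⊕5c=5c, 00⊕5c=5c.

bb5c5c5c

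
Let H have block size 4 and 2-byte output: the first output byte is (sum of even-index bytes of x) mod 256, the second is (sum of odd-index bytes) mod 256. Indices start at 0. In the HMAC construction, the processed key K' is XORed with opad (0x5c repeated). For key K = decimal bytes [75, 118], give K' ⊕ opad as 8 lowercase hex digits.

Key decimal bytes [75, 118] = 4b 76 is 2 bytes ≤ B = 4; zero-pad to 4 bytes: K' = 4b 76 00 00.
XOR each byte with 0x5c: 4b⊕5c=17, 76⊕5c=2a, 00⊕5c=5c, 00⊕5c=5c.

172a5c5c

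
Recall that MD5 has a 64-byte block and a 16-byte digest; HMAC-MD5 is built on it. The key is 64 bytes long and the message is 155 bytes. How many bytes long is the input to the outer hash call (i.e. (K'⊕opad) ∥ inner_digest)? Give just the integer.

80

Key is 64 ≤ 64 bytes, zero-padded: |K'| = 64.
Outer input = (K'⊕opad) ∥ H(inner) → 64 + 16 = 80 bytes.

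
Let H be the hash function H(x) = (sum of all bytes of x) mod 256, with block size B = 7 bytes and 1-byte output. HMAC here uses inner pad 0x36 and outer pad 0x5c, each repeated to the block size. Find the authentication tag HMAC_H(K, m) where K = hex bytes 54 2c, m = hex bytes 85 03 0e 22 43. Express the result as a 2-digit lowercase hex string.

Key hex bytes 54 2c is 2 bytes ≤ B = 7; zero-pad to 7 bytes: K' = 54 2c 00 00 00 00 00.
K' ⊕ ipad = 62 1a 36 36 36 36 36.  K' ⊕ opad = 08 70 5c 5c 5c 5c 5c.
Inner input = (K'⊕ipad) ∥ m = 62 1a 36 36 36 36 36 ∥ 85 03 0e 22 43.
Inner hash: sum = 98+26+54+54+54+54+54+133+3+14+34+67 = 645; mod 256 = 133 → 85.
Outer input = (K'⊕opad) ∥ inner = 08 70 5c 5c 5c 5c 5c ∥ 85.
Outer hash (tag): sum = 8+112+92+92+92+92+92+133 = 713; mod 256 = 201 → c9.

c9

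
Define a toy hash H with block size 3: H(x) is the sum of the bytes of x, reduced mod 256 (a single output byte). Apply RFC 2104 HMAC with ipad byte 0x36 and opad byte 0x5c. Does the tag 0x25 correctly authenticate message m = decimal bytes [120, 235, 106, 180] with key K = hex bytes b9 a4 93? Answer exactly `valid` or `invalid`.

invalid

Key hex bytes b9 a4 93 is exactly B = 3 bytes: K' = b9 a4 93.
K' ⊕ ipad = 8f 92 a5; K' ⊕ opad = e5 f8 cf.
Inner hash: sum = 143+146+165+120+235+106+180 = 1095; mod 256 = 71 → 47.
Outer hash (recomputed tag): sum = 229+248+207+71 = 755; mod 256 = 243 → f3.
Recomputed tag = f3; claimed = 25 → mismatch.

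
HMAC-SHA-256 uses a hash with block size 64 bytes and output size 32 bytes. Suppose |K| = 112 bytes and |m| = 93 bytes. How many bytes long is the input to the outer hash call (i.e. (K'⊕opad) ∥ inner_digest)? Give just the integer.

Key is 112 > 64 bytes, so it is hashed to 32 bytes then zero-padded to 64: |K'| = 64.
Outer input = (K'⊕opad) ∥ H(inner) → 64 + 32 = 96 bytes.

96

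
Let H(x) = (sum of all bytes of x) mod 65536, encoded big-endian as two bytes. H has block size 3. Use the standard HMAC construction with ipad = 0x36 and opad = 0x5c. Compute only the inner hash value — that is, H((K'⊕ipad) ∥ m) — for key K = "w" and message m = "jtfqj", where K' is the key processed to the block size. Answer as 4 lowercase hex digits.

02cc

Key "w" = 77 is 1 byte ≤ B = 3; zero-pad to 3 bytes: K' = 77 00 00.
K' ⊕ ipad = 41 36 36.
Inner input = 41 36 36 ∥ 6a 74 66 71 6a.
Inner hash: sum = 65+54+54+106+116+102+113+106 = 716 → 02 cc.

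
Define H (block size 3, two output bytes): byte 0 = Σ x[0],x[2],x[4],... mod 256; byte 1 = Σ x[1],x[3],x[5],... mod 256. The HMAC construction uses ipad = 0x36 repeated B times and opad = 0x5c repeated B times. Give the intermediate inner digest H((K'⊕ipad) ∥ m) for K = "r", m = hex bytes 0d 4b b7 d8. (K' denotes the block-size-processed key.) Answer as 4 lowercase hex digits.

Key "r" = 72 is 1 byte ≤ B = 3; zero-pad to 3 bytes: K' = 72 00 00.
K' ⊕ ipad = 44 36 36.
Inner input = 44 36 36 ∥ 0d 4b b7 d8.
Inner hash: even-index sum = 413 mod 256 = 157; odd-index sum = 250 mod 256 = 250 → 9d fa.

9dfa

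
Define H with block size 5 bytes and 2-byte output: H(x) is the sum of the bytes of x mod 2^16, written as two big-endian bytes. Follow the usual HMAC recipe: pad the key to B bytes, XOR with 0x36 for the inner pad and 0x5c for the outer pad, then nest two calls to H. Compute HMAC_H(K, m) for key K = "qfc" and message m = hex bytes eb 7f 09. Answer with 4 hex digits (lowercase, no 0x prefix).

Key "qfc" = 71 66 63 is 3 bytes ≤ B = 5; zero-pad to 5 bytes: K' = 71 66 63 00 00.
K' ⊕ ipad = 47 50 55 36 36.  K' ⊕ opad = 2d 3a 3f 5c 5c.
Inner input = (K'⊕ipad) ∥ m = 47 50 55 36 36 ∥ eb 7f 09.
Inner hash: sum = 71+80+85+54+54+235+127+9 = 715 → 02 cb.
Outer input = (K'⊕opad) ∥ inner = 2d 3a 3f 5c 5c ∥ 02 cb.
Outer hash (tag): sum = 45+58+63+92+92+2+203 = 555 → 02 2b.

022b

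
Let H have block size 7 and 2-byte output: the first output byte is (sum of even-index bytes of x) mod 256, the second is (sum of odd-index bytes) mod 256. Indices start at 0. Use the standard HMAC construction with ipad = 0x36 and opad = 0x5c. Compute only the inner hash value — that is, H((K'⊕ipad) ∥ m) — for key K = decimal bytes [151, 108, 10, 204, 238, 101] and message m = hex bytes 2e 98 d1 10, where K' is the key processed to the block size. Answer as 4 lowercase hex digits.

93a6

Key decimal bytes [151, 108, 10, 204, 238, 101] = 97 6c 0a cc ee 65 is 6 bytes ≤ B = 7; zero-pad to 7 bytes: K' = 97 6c 0a cc ee 65 00.
K' ⊕ ipad = a1 5a 3c fa d8 53 36.
Inner input = a1 5a 3c fa d8 53 36 ∥ 2e 98 d1 10.
Inner hash: even-index sum = 659 mod 256 = 147; odd-index sum = 678 mod 256 = 166 → 93 a6.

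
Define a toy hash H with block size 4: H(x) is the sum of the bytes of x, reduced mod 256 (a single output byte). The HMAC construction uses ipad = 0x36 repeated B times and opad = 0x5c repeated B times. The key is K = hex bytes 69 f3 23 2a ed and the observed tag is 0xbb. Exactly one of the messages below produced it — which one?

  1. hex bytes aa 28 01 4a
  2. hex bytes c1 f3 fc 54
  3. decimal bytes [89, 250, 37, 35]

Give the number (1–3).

3

Key hex bytes 69 f3 23 2a ed is 5 bytes > B = 4, so hash it first: H(key) = 96, then zero-pad to 4 bytes: K' = 96 00 00 00.
K' ⊕ ipad = a0 36 36 36; K' ⊕ opad = ca 5c 5c 5c.
m1: inner = H(a0 36 36 36 aa 28 01 4a) = 5f; tag = H(ca 5c 5c 5c 5f) = 3d
m2: inner = H(a0 36 36 36 c1 f3 fc 54) = 46; tag = H(ca 5c 5c 5c 46) = 24
m3: inner = H(a0 36 36 36 59 fa 25 23) = dd; tag = H(ca 5c 5c 5c dd) = bb ← matches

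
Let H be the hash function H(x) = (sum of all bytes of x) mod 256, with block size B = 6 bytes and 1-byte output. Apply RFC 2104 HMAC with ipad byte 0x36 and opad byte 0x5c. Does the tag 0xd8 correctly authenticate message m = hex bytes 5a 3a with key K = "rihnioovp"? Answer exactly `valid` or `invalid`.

valid

Key "rihnioovp" = 72 69 68 6e 69 6f 6f 76 70 is 9 bytes > B = 6, so hash it first: H(key) = de, then zero-pad to 6 bytes: K' = de 00 00 00 00 00.
K' ⊕ ipad = e8 36 36 36 36 36; K' ⊕ opad = 82 5c 5c 5c 5c 5c.
Inner hash: sum = 232+54+54+54+54+54+90+58 = 650; mod 256 = 138 → 8a.
Outer hash (recomputed tag): sum = 130+92+92+92+92+92+138 = 728; mod 256 = 216 → d8.
Recomputed tag = d8; claimed = d8 → match.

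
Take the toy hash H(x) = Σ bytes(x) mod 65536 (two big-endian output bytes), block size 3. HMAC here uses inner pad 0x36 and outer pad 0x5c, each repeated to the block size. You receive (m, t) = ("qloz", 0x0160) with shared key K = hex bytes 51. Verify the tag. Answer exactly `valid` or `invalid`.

Key hex bytes 51 is 1 byte ≤ B = 3; zero-pad to 3 bytes: K' = 51 00 00.
K' ⊕ ipad = 67 36 36; K' ⊕ opad = 0d 5c 5c.
Inner hash: sum = 103+54+54+113+108+111+122 = 665 → 02 99.
Outer hash (recomputed tag): sum = 13+92+92+2+153 = 352 → 01 60.
Recomputed tag = 0160; claimed = 0160 → match.

valid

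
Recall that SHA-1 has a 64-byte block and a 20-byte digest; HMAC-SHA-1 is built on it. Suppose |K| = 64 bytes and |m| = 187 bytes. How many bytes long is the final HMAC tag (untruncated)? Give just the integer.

20

The tag is one SHA-1 digest: 20 bytes.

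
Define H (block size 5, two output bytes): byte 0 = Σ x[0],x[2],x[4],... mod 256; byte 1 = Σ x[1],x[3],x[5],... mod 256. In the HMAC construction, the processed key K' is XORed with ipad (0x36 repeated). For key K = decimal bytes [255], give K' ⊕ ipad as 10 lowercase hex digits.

c936363636

Key decimal bytes [255] = ff is 1 byte ≤ B = 5; zero-pad to 5 bytes: K' = ff 00 00 00 00.
XOR each byte with 0x36: ff⊕36=c9, 00⊕36=36, 00⊕36=36, 00⊕36=36, 00⊕36=36.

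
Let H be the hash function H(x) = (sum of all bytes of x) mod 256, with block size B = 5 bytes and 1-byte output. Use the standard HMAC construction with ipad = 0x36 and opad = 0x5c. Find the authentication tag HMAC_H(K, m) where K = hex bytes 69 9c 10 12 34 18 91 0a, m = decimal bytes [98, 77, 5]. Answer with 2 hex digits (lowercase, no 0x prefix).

Key hex bytes 69 9c 10 12 34 18 91 0a is 8 bytes > B = 5, so hash it first: H(key) = 0e, then zero-pad to 5 bytes: K' = 0e 00 00 00 00.
K' ⊕ ipad = 38 36 36 36 36.  K' ⊕ opad = 52 5c 5c 5c 5c.
Inner input = (K'⊕ipad) ∥ m = 38 36 36 36 36 ∥ 62 4d 05.
Inner hash: sum = 56+54+54+54+54+98+77+5 = 452; mod 256 = 196 → c4.
Outer input = (K'⊕opad) ∥ inner = 52 5c 5c 5c 5c ∥ c4.
Outer hash (tag): sum = 82+92+92+92+92+196 = 646; mod 256 = 134 → 86.

86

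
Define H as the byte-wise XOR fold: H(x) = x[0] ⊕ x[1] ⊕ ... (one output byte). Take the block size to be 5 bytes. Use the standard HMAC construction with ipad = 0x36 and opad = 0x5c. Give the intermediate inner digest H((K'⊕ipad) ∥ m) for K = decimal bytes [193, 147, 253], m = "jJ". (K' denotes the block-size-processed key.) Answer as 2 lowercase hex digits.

Key decimal bytes [193, 147, 253] = c1 93 fd is 3 bytes ≤ B = 5; zero-pad to 5 bytes: K' = c1 93 fd 00 00.
K' ⊕ ipad = f7 a5 cb 36 36.
Inner input = f7 a5 cb 36 36 ∥ 6a 4a.
Inner hash: XOR f7⊕a5⊕cb⊕36⊕36⊕6a⊕4a = b9.

b9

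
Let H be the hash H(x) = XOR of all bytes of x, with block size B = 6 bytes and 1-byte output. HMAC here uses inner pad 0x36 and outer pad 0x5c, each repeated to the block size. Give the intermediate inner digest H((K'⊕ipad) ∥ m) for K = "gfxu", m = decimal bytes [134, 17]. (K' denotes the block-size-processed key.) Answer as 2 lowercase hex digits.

9b

Key "gfxu" = 67 66 78 75 is 4 bytes ≤ B = 6; zero-pad to 6 bytes: K' = 67 66 78 75 00 00.
K' ⊕ ipad = 51 50 4e 43 36 36.
Inner input = 51 50 4e 43 36 36 ∥ 86 11.
Inner hash: XOR 51⊕50⊕4e⊕43⊕36⊕36⊕86⊕11 = 9b.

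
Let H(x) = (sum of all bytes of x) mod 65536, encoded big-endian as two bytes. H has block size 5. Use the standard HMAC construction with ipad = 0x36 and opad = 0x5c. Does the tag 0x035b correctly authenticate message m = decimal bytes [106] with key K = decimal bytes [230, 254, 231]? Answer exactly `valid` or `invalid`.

invalid

Key decimal bytes [230, 254, 231] = e6 fe e7 is 3 bytes ≤ B = 5; zero-pad to 5 bytes: K' = e6 fe e7 00 00.
K' ⊕ ipad = d0 c8 d1 36 36; K' ⊕ opad = ba a2 bb 5c 5c.
Inner hash: sum = 208+200+209+54+54+106 = 831 → 03 3f.
Outer hash (recomputed tag): sum = 186+162+187+92+92+3+63 = 785 → 03 11.
Recomputed tag = 0311; claimed = 035b → mismatch.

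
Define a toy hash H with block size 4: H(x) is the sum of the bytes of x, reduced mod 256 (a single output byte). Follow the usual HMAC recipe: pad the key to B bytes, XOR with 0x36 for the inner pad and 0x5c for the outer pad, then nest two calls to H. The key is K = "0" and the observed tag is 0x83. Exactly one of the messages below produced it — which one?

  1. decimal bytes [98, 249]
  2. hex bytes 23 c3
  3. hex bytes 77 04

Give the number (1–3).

Key "0" = 30 is 1 byte ≤ B = 4; zero-pad to 4 bytes: K' = 30 00 00 00.
K' ⊕ ipad = 06 36 36 36; K' ⊕ opad = 6c 5c 5c 5c.
m1: inner = H(06 36 36 36 62 f9) = 03; tag = H(6c 5c 5c 5c 03) = 83 ← matches
m2: inner = H(06 36 36 36 23 c3) = 8e; tag = H(6c 5c 5c 5c 8e) = 0e
m3: inner = H(06 36 36 36 77 04) = 23; tag = H(6c 5c 5c 5c 23) = a3

1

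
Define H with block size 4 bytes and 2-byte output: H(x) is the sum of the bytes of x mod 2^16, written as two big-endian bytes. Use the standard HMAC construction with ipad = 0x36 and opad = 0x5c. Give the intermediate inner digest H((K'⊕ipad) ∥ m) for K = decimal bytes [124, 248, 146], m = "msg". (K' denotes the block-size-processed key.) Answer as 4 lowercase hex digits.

Key decimal bytes [124, 248, 146] = 7c f8 92 is 3 bytes ≤ B = 4; zero-pad to 4 bytes: K' = 7c f8 92 00.
K' ⊕ ipad = 4a ce a4 36.
Inner input = 4a ce a4 36 ∥ 6d 73 67.
Inner hash: sum = 74+206+164+54+109+115+103 = 825 → 03 39.

0339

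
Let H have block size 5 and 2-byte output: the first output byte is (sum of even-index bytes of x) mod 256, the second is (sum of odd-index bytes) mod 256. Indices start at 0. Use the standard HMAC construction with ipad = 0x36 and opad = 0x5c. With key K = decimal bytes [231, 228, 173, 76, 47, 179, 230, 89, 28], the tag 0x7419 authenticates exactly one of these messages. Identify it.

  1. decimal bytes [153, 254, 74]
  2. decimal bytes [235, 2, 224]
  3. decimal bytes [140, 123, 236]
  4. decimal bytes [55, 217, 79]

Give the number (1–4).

1

Key decimal bytes [231, 228, 173, 76, 47, 179, 230, 89, 28] = e7 e4 ad 4c 2f b3 e6 59 1c is 9 bytes > B = 5, so hash it first: H(key) = c5 3c, then zero-pad to 5 bytes: K' = c5 3c 00 00 00.
K' ⊕ ipad = f3 0a 36 36 36; K' ⊕ opad = 99 60 5c 5c 5c.
m1: inner = H(f3 0a 36 36 36 99 fe 4a) = 5d 23; tag = H(99 60 5c 5c 5c 5d 23) = 7419 ← matches
m2: inner = H(f3 0a 36 36 36 eb 02 e0) = 61 0b; tag = H(99 60 5c 5c 5c 61 0b) = 5c1d
m3: inner = H(f3 0a 36 36 36 8c 7b ec) = da b8; tag = H(99 60 5c 5c 5c da b8) = 0996
m4: inner = H(f3 0a 36 36 36 37 d9 4f) = 38 c6; tag = H(99 60 5c 5c 5c 38 c6) = 17f4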